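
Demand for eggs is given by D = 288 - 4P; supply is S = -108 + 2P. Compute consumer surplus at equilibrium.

Consumer surplus = 72

Equilibrium: 288 - 4P = -108 + 2P gives P* = 66, Q* = 24.
Demand choke price (D = 0): P = 72.
CS = ½(72 − 66)(24) = 72.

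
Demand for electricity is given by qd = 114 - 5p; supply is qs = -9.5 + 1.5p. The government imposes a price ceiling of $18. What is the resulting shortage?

Equilibrium price would be p* = 19, so the ceiling at 18 binds.
At p = 18: qd = 114 − 5(18) = 24, qs = -9.5 + 1.5(18) = 17.5.
Shortage = 24 − 17.5 = 6.5.

Shortage = 6.5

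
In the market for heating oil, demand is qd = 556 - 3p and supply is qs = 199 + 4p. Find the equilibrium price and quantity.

p* = 51, q* = 403

Set qd = qs: 556 - 3p = 199 + 4p.
357 = 7p, so p* = 51.
q* = 556 − 3(51) = 403.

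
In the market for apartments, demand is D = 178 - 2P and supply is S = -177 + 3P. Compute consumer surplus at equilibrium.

Equilibrium: 178 - 2P = -177 + 3P gives P* = 71, Q* = 36.
Demand choke price (D = 0): P = 89.
CS = ½(89 − 71)(36) = 324.

Consumer surplus = 324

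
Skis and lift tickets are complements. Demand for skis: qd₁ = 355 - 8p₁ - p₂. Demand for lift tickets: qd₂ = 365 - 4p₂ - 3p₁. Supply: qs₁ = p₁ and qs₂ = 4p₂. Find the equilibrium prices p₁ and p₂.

Market 1: 355 - 8p₁ - p₂ = p₁ → 9p₁ + p₂ = 355.
Market 2: 8p₂ + 3p₁ = 365.
Eliminating p₂: 8×(1) − 1×(2) gives 69p₁ = 2475, so p₁ = 825/23.
Back-substitute into (2): p₂ = (365 − 3×825/23) / 8 = 740/23.

p₁ = 825/23, p₂ = 740/23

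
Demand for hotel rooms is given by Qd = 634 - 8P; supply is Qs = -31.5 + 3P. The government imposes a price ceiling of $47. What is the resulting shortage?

Equilibrium price would be P* = 60.5, so the ceiling at 47 binds.
At P = 47: Qd = 634 − 8(47) = 258, Qs = -31.5 + 3(47) = 109.5.
Shortage = 258 − 109.5 = 148.5.

Shortage = 148.5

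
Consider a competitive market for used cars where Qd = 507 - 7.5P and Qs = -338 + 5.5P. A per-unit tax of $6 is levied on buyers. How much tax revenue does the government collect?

Tax revenue = 36/13

Pre-tax equilibrium: P* = 65, Q* = 19.5.
Tax on buyers shifts demand to Qd = 507 − 7.5(P + 6) = 462 - 7.5P.
462 - 7.5P = -338 + 5.5P gives seller price Ps = 800/13; buyers pay Pb = 800/13 + 6 = 878/13.
New quantity: Q = 507 − 7.5(878/13) = 6/13.
Revenue = 6 × 6/13 = 36/13.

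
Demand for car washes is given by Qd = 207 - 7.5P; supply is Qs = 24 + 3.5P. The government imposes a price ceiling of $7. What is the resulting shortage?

Shortage = 106

Equilibrium price would be P* = 183/11, so the ceiling at 7 binds.
At P = 7: Qd = 207 − 7.5(7) = 154.5, Qs = 24 + 3.5(7) = 48.5.
Shortage = 154.5 − 48.5 = 106.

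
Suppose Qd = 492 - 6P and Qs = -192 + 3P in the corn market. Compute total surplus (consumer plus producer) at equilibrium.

Equilibrium: 492 - 6P = -192 + 3P gives P* = 76, Q* = 36.
Demand choke price: P = 82; supply starts at P = 64.
CS = ½(82 − 76)(36) = 108; PS = ½(76 − 64)(36) = 216.

Total surplus = 324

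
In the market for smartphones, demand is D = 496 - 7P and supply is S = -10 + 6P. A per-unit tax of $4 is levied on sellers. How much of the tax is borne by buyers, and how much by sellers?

Pre-tax equilibrium: P* = 506/13, Q* = 2906/13.
Tax on sellers shifts supply to S = -10 + 6(P − 4) = -34 + 6P.
496 - 7P = -34 + 6P gives buyer price Pb = 530/13; sellers receive Ps = 530/13 − 4 = 478/13.
New quantity: Q = 496 − 7(530/13) = 2738/13.
Buyer burden = 530/13 − 506/13 = 24/13; seller burden = 506/13 − 478/13 = 28/13.

Buyers bear 24/13, sellers bear 28/13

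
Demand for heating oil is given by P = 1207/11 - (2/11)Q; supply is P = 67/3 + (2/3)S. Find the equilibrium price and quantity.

P* = 91, Q* = 103

Set the two price expressions equal: 1207/11 - (2/11)Q = 67/3 + (2/3)Q.
2884/33 = (28/33)Q, so Q* = 103.
P* = 1207/11 − (2/11)(103) = 91.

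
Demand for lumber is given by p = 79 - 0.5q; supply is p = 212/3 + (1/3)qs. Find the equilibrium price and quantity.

p* = 74, q* = 10

Set the two price expressions equal: 79 - 0.5q = 212/3 + (1/3)q.
25/3 = (5/6)q, so q* = 10.
p* = 79 − (0.5)(10) = 74.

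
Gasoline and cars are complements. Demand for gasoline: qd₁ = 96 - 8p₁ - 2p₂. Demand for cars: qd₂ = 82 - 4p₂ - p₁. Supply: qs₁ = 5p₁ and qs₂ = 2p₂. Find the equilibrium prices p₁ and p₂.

Market 1: 96 - 8p₁ - 2p₂ = 5p₁ → 13p₁ + 2p₂ = 96.
Market 2: 6p₂ + p₁ = 82.
Eliminating p₂: 6×(1) − 2×(2) gives 76p₁ = 412, so p₁ = 103/19.
Back-substitute into (2): p₂ = (82 − 1×103/19) / 6 = 485/38.

p₁ = 103/19, p₂ = 485/38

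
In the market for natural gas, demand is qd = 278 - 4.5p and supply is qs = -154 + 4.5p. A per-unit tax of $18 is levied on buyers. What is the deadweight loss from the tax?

Deadweight loss = 364.5

Pre-tax equilibrium: p* = 48, q* = 62.
Tax on buyers shifts demand to qd = 278 − 4.5(p + 18) = 197 - 4.5p.
197 - 4.5p = -154 + 4.5p gives seller price ps = 39; buyers pay pb = 39 + 18 = 57.
New quantity: q = 278 − 4.5(57) = 21.5.
DWL = ½ × 18 × (62 − 21.5) = 364.5.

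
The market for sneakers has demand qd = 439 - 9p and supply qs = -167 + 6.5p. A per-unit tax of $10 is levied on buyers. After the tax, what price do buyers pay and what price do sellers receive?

Pre-tax equilibrium: p* = 1212/31, q* = 2701/31.
Tax on buyers shifts demand to qd = 439 − 9(p + 10) = 349 - 9p.
349 - 9p = -167 + 6.5p gives seller price ps = 1032/31; buyers pay pb = 1032/31 + 10 = 1342/31.
New quantity: q = 439 − 9(1342/31) = 1531/31.

Buyers pay 1342/31, sellers receive 1032/31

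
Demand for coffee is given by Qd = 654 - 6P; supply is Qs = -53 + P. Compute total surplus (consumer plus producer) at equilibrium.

Equilibrium: 654 - 6P = -53 + P gives P* = 101, Q* = 48.
Demand choke price: P = 109; supply starts at P = 53.
CS = ½(109 − 101)(48) = 192; PS = ½(101 − 53)(48) = 1152.

Total surplus = 1344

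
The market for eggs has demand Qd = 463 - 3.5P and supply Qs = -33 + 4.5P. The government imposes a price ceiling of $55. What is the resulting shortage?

Shortage = 56

Equilibrium price would be P* = 62, so the ceiling at 55 binds.
At P = 55: Qd = 463 − 3.5(55) = 270.5, Qs = -33 + 4.5(55) = 214.5.
Shortage = 270.5 − 214.5 = 56.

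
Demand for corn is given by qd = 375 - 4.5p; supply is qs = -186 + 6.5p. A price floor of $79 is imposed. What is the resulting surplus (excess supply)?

Equilibrium price would be p* = 51, so the floor at 79 binds.
At p = 79: qd = 19.5, qs = 327.5.
Surplus = 327.5 − 19.5 = 308.

Surplus = 308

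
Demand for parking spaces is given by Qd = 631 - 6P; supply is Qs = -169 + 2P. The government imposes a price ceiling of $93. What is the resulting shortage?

Shortage = 56

Equilibrium price would be P* = 100, so the ceiling at 93 binds.
At P = 93: Qd = 631 − 6(93) = 73, Qs = -169 + 2(93) = 17.
Shortage = 73 − 17 = 56.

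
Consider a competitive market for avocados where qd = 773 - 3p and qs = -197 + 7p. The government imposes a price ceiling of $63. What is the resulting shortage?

Equilibrium price would be p* = 97, so the ceiling at 63 binds.
At p = 63: qd = 773 − 3(63) = 584, qs = -197 + 7(63) = 244.
Shortage = 584 − 244 = 340.

Shortage = 340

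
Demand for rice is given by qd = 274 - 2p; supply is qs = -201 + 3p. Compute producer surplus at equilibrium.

Equilibrium: 274 - 2p = -201 + 3p gives p* = 95, q* = 84.
Supply starts at p = 67 (where qs = 0).
PS = ½(95 − 67)(84) = 1176.

Producer surplus = 1176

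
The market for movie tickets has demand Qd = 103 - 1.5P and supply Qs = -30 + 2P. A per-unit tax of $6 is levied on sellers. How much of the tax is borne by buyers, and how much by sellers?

Pre-tax equilibrium: P* = 38, Q* = 46.
Tax on sellers shifts supply to Qs = -30 + 2(P − 6) = -42 + 2P.
103 - 1.5P = -42 + 2P gives buyer price Pb = 290/7; sellers receive Ps = 290/7 − 6 = 248/7.
New quantity: Q = 103 − 1.5(290/7) = 286/7.
Buyer burden = 290/7 − 38 = 24/7; seller burden = 38 − 248/7 = 18/7.

Buyers bear 24/7, sellers bear 18/7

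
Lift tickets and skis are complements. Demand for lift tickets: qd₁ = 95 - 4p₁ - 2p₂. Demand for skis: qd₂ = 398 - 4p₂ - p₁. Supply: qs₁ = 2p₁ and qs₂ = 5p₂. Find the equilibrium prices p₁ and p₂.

Market 1: 95 - 4p₁ - 2p₂ = 2p₁ → 6p₁ + 2p₂ = 95.
Market 2: 9p₂ + p₁ = 398.
Eliminating p₂: 9×(1) − 2×(2) gives 52p₁ = 59, so p₁ = 59/52.
Back-substitute into (2): p₂ = (398 − 1×59/52) / 9 = 2293/52.

p₁ = 59/52, p₂ = 2293/52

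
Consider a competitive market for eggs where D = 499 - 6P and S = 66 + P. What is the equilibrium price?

Set D = S: 499 - 6P = 66 + P.
433 = 7P, so P* = 433/7.
Q* = 499 − 6(433/7) = 895/7.

P* = 433/7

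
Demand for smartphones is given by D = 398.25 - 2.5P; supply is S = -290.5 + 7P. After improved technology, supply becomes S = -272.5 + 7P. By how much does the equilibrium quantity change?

Original equilibrium: P* = 72.5, Q* = 217.
New equilibrium: 398.25 - 2.5P = -272.5 + 7P, so 670.75 = 9.5P and P' = 2683/38; Q' = 398.25 − 2.5(2683/38) = 4213/19.
Change in quantity: 4213/19 − 217 = 90/19.

ΔQ = 90/19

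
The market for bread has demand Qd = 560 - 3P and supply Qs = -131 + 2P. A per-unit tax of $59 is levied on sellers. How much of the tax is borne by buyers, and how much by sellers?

Buyers bear $23.6, sellers bear $35.4

Pre-tax equilibrium: P* = 138.2, Q* = 145.4.
Tax on sellers shifts supply to Qs = -131 + 2(P − 59) = -249 + 2P.
560 - 3P = -249 + 2P gives buyer price Pb = 161.8; sellers receive Ps = 161.8 − 59 = 102.8.
New quantity: Q = 560 − 3(161.8) = 74.6.
Buyer burden = 161.8 − 138.2 = 23.6; seller burden = 138.2 − 102.8 = 35.4.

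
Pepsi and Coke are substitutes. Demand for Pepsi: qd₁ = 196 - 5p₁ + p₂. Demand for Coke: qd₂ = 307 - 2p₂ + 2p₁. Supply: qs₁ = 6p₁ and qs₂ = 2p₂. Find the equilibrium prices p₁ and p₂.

Market 1: 196 - 5p₁ + p₂ = 6p₁ → 11p₁ - p₂ = 196.
Market 2: 4p₂ - 2p₁ = 307.
Eliminating p₂: 4×(1) + 1×(2) gives 42p₁ = 1091, so p₁ = 1091/42.
Back-substitute into (2): p₂ = (307 + 2×1091/42) / 4 = 3769/42.

p₁ = 1091/42, p₂ = 3769/42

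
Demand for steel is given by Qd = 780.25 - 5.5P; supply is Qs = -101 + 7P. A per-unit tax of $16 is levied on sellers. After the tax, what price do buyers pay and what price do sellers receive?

Pre-tax equilibrium: P* = 70.5, Q* = 392.5.
Tax on sellers shifts supply to Qs = -101 + 7(P − 16) = -213 + 7P.
780.25 - 5.5P = -213 + 7P gives buyer price Pb = 79.46; sellers receive Ps = 79.46 − 16 = 63.46.
New quantity: Q = 780.25 − 5.5(79.46) = 343.22.

Buyers pay $79.46, sellers receive $63.46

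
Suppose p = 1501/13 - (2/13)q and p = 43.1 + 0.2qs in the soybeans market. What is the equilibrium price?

p* = 84

Set the two price expressions equal: 1501/13 - (2/13)q = 43.1 + 0.2q.
9407/130 = (23/65)q, so q* = 204.5.
p* = 1501/13 − (2/13)(204.5) = 84.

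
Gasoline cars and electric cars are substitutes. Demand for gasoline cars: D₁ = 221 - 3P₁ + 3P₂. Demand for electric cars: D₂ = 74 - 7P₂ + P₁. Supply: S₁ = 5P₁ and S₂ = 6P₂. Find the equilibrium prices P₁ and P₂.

Market 1: 221 - 3P₁ + 3P₂ = 5P₁ → 8P₁ - 3P₂ = 221.
Market 2: 13P₂ - P₁ = 74.
Eliminating P₂: 13×(1) + 3×(2) gives 101P₁ = 3095, so P₁ = 3095/101.
Back-substitute into (2): P₂ = (74 + 1×3095/101) / 13 = 813/101.

P₁ = 3095/101, P₂ = 813/101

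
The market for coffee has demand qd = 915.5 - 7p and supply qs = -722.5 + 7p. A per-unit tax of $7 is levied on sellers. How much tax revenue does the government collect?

Pre-tax equilibrium: p* = 117, q* = 96.5.
Tax on sellers shifts supply to qs = -722.5 + 7(p − 7) = -771.5 + 7p.
915.5 - 7p = -771.5 + 7p gives buyer price pb = 120.5; sellers receive ps = 120.5 − 7 = 113.5.
New quantity: q = 915.5 − 7(120.5) = 72.
Revenue = 7 × 72 = 504.

Tax revenue = 504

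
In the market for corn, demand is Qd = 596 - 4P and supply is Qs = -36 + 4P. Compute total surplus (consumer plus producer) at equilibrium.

Equilibrium: 596 - 4P = -36 + 4P gives P* = 79, Q* = 280.
Demand choke price: P = 149; supply starts at P = 9.
CS = ½(149 − 79)(280) = 9800; PS = ½(79 − 9)(280) = 9800.

Total surplus = 19600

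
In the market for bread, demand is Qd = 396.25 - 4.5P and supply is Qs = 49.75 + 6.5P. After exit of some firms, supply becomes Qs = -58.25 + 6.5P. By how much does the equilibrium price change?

ΔP = 108/11

Original equilibrium: P* = 31.5, Q* = 254.5.
New equilibrium: 396.25 - 4.5P = -58.25 + 6.5P, so 454.5 = 11P and P' = 909/22; Q' = 396.25 − 4.5(909/22) = 4627/22.
Change in price: 909/22 − 31.5 = 108/11.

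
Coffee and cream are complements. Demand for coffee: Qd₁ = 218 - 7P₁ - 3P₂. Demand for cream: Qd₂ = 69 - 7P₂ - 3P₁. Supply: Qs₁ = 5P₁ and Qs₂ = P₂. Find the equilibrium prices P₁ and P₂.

Market 1: 218 - 7P₁ - 3P₂ = 5P₁ → 12P₁ + 3P₂ = 218.
Market 2: 8P₂ + 3P₁ = 69.
Eliminating P₂: 8×(1) − 3×(2) gives 87P₁ = 1537, so P₁ = 53/3.
Back-substitute into (2): P₂ = (69 − 3×53/3) / 8 = 2.

P₁ = 53/3, P₂ = 2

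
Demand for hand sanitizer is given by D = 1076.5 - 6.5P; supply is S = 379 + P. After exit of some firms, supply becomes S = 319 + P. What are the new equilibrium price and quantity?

P' = 101, Q' = 420

Original equilibrium: P* = 93, Q* = 472.
New equilibrium: 1076.5 - 6.5P = 319 + P, so 757.5 = 7.5P and P' = 101; Q' = 1076.5 − 6.5(101) = 420.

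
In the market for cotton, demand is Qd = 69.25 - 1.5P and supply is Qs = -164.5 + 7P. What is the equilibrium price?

Set Qd = Qs: 69.25 - 1.5P = -164.5 + 7P.
233.75 = 8.5P, so P* = 27.5.
Q* = 69.25 − 1.5(27.5) = 28.

P* = 27.5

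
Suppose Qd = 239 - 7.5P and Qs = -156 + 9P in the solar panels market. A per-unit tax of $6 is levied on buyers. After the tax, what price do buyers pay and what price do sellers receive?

Pre-tax equilibrium: P* = 790/33, Q* = 654/11.
Tax on buyers shifts demand to Qd = 239 − 7.5(P + 6) = 194 - 7.5P.
194 - 7.5P = -156 + 9P gives seller price Ps = 700/33; buyers pay Pb = 700/33 + 6 = 898/33.
New quantity: Q = 239 − 7.5(898/33) = 384/11.

Buyers pay 898/33, sellers receive 700/33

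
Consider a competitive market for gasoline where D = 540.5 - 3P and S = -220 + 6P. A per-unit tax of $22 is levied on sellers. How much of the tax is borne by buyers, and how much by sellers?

Buyers bear 44/3, sellers bear 22/3

Pre-tax equilibrium: P* = 84.5, Q* = 287.
Tax on sellers shifts supply to S = -220 + 6(P − 22) = -352 + 6P.
540.5 - 3P = -352 + 6P gives buyer price Pb = 595/6; sellers receive Ps = 595/6 − 22 = 463/6.
New quantity: Q = 540.5 − 3(595/6) = 243.
Buyer burden = 595/6 − 84.5 = 44/3; seller burden = 84.5 − 463/6 = 22/3.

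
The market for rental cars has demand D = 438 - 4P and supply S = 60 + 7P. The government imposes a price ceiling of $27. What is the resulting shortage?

Equilibrium price would be P* = 378/11, so the ceiling at 27 binds.
At P = 27: D = 438 − 4(27) = 330, S = 60 + 7(27) = 249.
Shortage = 330 − 249 = 81.

Shortage = 81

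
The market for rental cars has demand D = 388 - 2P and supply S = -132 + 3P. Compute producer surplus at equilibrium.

Equilibrium: 388 - 2P = -132 + 3P gives P* = 104, Q* = 180.
Supply starts at P = 44 (where S = 0).
PS = ½(104 − 44)(180) = 5400.

Producer surplus = 5400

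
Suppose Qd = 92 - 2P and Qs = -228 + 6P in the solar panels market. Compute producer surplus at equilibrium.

Equilibrium: 92 - 2P = -228 + 6P gives P* = 40, Q* = 12.
Supply starts at P = 38 (where Qs = 0).
PS = ½(40 − 38)(12) = 12.

Producer surplus = 12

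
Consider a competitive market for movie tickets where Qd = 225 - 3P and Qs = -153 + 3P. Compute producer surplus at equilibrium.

Producer surplus = 216

Equilibrium: 225 - 3P = -153 + 3P gives P* = 63, Q* = 36.
Supply starts at P = 51 (where Qs = 0).
PS = ½(63 − 51)(36) = 216.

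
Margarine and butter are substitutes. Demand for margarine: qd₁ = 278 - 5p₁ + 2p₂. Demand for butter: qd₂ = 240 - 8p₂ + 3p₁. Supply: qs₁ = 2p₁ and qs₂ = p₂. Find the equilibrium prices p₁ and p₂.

p₁ = 994/19, p₂ = 838/19

Market 1: 278 - 5p₁ + 2p₂ = 2p₁ → 7p₁ - 2p₂ = 278.
Market 2: 9p₂ - 3p₁ = 240.
Eliminating p₂: 9×(1) + 2×(2) gives 57p₁ = 2982, so p₁ = 994/19.
Back-substitute into (2): p₂ = (240 + 3×994/19) / 9 = 838/19.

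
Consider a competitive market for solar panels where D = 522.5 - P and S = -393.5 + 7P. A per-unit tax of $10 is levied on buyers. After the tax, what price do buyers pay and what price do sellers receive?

Pre-tax equilibrium: P* = 114.5, Q* = 408.
Tax on buyers shifts demand to D = 522.5 − 1(P + 10) = 512.5 - P.
512.5 - P = -393.5 + 7P gives seller price Ps = 113.25; buyers pay Pb = 113.25 + 10 = 123.25.
New quantity: Q = 522.5 − 1(123.25) = 399.25.

Buyers pay $123.25, sellers receive $113.25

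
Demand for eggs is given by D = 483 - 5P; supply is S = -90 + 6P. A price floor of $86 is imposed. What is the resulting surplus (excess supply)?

Equilibrium price would be P* = 573/11, so the floor at 86 binds.
At P = 86: D = 53, S = 426.
Surplus = 426 − 53 = 373.

Surplus = 373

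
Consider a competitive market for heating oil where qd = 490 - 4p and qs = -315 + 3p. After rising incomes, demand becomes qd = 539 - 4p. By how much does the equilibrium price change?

Δp = 7

Original equilibrium: p* = 115, q* = 30.
New equilibrium: 539 - 4p = -315 + 3p, so 854 = 7p and p' = 122; q' = 539 − 4(122) = 51.
Change in price: 122 − 115 = 7.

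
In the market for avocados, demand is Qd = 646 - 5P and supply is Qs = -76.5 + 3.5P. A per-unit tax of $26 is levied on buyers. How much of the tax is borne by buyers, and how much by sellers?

Pre-tax equilibrium: P* = 85, Q* = 221.
Tax on buyers shifts demand to Qd = 646 − 5(P + 26) = 516 - 5P.
516 - 5P = -76.5 + 3.5P gives seller price Ps = 1185/17; buyers pay Pb = 1185/17 + 26 = 1627/17.
New quantity: Q = 646 − 5(1627/17) = 2847/17.
Buyer burden = 1627/17 − 85 = 182/17; seller burden = 85 − 1185/17 = 260/17.

Buyers bear 182/17, sellers bear 260/17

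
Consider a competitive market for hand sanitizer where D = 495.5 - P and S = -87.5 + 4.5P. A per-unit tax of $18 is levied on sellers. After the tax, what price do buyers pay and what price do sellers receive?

Pre-tax equilibrium: P* = 106, Q* = 389.5.
Tax on sellers shifts supply to S = -87.5 + 4.5(P − 18) = -168.5 + 4.5P.
495.5 - P = -168.5 + 4.5P gives buyer price Pb = 1328/11; sellers receive Ps = 1328/11 − 18 = 1130/11.
New quantity: Q = 495.5 − 1(1328/11) = 8245/22.

Buyers pay 1328/11, sellers receive 1130/11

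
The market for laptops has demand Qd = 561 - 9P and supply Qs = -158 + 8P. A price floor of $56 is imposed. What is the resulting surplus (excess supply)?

Surplus = 233

Equilibrium price would be P* = 719/17, so the floor at 56 binds.
At P = 56: Qd = 57, Qs = 290.
Surplus = 290 − 57 = 233.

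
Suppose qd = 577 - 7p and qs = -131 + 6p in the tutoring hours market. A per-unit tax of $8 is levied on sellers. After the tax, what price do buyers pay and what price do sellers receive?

Buyers pay 756/13, sellers receive 652/13

Pre-tax equilibrium: p* = 708/13, q* = 2545/13.
Tax on sellers shifts supply to qs = -131 + 6(p − 8) = -179 + 6p.
577 - 7p = -179 + 6p gives buyer price pb = 756/13; sellers receive ps = 756/13 − 8 = 652/13.
New quantity: q = 577 − 7(756/13) = 2209/13.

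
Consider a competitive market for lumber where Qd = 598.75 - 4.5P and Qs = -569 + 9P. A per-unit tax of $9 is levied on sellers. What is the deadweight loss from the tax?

Deadweight loss = 121.5

Pre-tax equilibrium: P* = 86.5, Q* = 209.5.
Tax on sellers shifts supply to Qs = -569 + 9(P − 9) = -650 + 9P.
598.75 - 4.5P = -650 + 9P gives buyer price Pb = 92.5; sellers receive Ps = 92.5 − 9 = 83.5.
New quantity: Q = 598.75 − 4.5(92.5) = 182.5.
DWL = ½ × 9 × (209.5 − 182.5) = 121.5.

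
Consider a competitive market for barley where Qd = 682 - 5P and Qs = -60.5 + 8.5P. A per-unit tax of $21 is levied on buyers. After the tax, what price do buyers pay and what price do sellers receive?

Pre-tax equilibrium: P* = 55, Q* = 407.
Tax on buyers shifts demand to Qd = 682 − 5(P + 21) = 577 - 5P.
577 - 5P = -60.5 + 8.5P gives seller price Ps = 425/9; buyers pay Pb = 425/9 + 21 = 614/9.
New quantity: Q = 682 − 5(614/9) = 3068/9.

Buyers pay 614/9, sellers receive 425/9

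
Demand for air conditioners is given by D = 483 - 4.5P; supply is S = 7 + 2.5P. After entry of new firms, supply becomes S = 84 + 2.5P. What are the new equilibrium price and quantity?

Original equilibrium: P* = 68, Q* = 177.
New equilibrium: 483 - 4.5P = 84 + 2.5P, so 399 = 7P and P' = 57; Q' = 483 − 4.5(57) = 226.5.

P' = 57, Q' = 226.5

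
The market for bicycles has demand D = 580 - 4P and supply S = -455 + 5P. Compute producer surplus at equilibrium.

Producer surplus = 1440

Equilibrium: 580 - 4P = -455 + 5P gives P* = 115, Q* = 120.
Supply starts at P = 91 (where S = 0).
PS = ½(115 − 91)(120) = 1440.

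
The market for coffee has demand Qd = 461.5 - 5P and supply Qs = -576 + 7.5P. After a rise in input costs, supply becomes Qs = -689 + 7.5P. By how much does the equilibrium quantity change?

ΔQ = -45.2

Original equilibrium: P* = 83, Q* = 46.5.
New equilibrium: 461.5 - 5P = -689 + 7.5P, so 1150.5 = 12.5P and P' = 92.04; Q' = 461.5 − 5(92.04) = 1.3.
Change in quantity: 1.3 − 46.5 = -45.2.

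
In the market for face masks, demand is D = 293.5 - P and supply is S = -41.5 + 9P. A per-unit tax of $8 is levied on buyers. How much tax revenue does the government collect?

Tax revenue = 2022.4

Pre-tax equilibrium: P* = 33.5, Q* = 260.
Tax on buyers shifts demand to D = 293.5 − 1(P + 8) = 285.5 - P.
285.5 - P = -41.5 + 9P gives seller price Ps = 32.7; buyers pay Pb = 32.7 + 8 = 40.7.
New quantity: Q = 293.5 − 1(40.7) = 252.8.
Revenue = 8 × 252.8 = 2022.4.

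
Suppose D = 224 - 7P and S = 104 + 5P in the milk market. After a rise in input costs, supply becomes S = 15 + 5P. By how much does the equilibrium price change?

Original equilibrium: P* = 10, Q* = 154.
New equilibrium: 224 - 7P = 15 + 5P, so 209 = 12P and P' = 209/12; Q' = 224 − 7(209/12) = 1225/12.
Change in price: 209/12 − 10 = 89/12.

ΔP = 89/12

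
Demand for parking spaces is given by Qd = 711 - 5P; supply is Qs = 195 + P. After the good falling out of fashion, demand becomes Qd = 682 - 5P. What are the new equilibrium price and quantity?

Original equilibrium: P* = 86, Q* = 281.
New equilibrium: 682 - 5P = 195 + P, so 487 = 6P and P' = 487/6; Q' = 682 − 5(487/6) = 1657/6.

P' = 487/6, Q' = 1657/6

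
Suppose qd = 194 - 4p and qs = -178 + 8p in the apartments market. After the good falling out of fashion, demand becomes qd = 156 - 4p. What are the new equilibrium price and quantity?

Original equilibrium: p* = 31, q* = 70.
New equilibrium: 156 - 4p = -178 + 8p, so 334 = 12p and p' = 167/6; q' = 156 − 4(167/6) = 134/3.

p' = 167/6, q' = 134/3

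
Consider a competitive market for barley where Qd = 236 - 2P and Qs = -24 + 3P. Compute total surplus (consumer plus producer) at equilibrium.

Equilibrium: 236 - 2P = -24 + 3P gives P* = 52, Q* = 132.
Demand choke price: P = 118; supply starts at P = 8.
CS = ½(118 − 52)(132) = 4356; PS = ½(52 − 8)(132) = 2904.

Total surplus = 7260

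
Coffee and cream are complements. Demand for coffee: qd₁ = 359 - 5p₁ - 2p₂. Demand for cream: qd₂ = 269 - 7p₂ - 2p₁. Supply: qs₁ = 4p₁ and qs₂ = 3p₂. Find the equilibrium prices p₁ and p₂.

p₁ = 1526/43, p₂ = 1703/86

Market 1: 359 - 5p₁ - 2p₂ = 4p₁ → 9p₁ + 2p₂ = 359.
Market 2: 10p₂ + 2p₁ = 269.
Eliminating p₂: 10×(1) − 2×(2) gives 86p₁ = 3052, so p₁ = 1526/43.
Back-substitute into (2): p₂ = (269 − 2×1526/43) / 10 = 1703/86.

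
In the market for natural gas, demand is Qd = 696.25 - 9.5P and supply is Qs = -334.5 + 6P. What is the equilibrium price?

Set Qd = Qs: 696.25 - 9.5P = -334.5 + 6P.
1030.75 = 15.5P, so P* = 66.5.
Q* = 696.25 − 9.5(66.5) = 64.5.

P* = 66.5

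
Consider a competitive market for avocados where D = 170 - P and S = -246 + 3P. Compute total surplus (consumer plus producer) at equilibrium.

Total surplus = 2904

Equilibrium: 170 - P = -246 + 3P gives P* = 104, Q* = 66.
Demand choke price: P = 170; supply starts at P = 82.
CS = ½(170 − 104)(66) = 2178; PS = ½(104 − 82)(66) = 726.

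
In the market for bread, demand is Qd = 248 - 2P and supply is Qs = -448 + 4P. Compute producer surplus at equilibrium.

Producer surplus = 32

Equilibrium: 248 - 2P = -448 + 4P gives P* = 116, Q* = 16.
Supply starts at P = 112 (where Qs = 0).
PS = ½(116 − 112)(16) = 32.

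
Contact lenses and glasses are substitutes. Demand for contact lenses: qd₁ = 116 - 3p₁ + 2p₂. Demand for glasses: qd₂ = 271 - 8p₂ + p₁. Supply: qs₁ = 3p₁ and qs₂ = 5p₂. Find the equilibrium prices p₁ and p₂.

Market 1: 116 - 3p₁ + 2p₂ = 3p₁ → 6p₁ - 2p₂ = 116.
Market 2: 13p₂ - p₁ = 271.
Eliminating p₂: 13×(1) + 2×(2) gives 76p₁ = 2050, so p₁ = 1025/38.
Back-substitute into (2): p₂ = (271 + 1×1025/38) / 13 = 871/38.

p₁ = 1025/38, p₂ = 871/38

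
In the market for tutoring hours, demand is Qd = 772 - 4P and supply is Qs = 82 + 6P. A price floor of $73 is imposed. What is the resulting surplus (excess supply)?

Surplus = 40

Equilibrium price would be P* = 69, so the floor at 73 binds.
At P = 73: Qd = 480, Qs = 520.
Surplus = 520 − 480 = 40.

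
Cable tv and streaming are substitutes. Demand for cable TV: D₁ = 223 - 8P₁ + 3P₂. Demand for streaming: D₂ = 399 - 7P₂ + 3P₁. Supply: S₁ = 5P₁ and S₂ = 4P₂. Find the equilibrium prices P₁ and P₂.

P₁ = 1825/67, P₂ = 2928/67

Market 1: 223 - 8P₁ + 3P₂ = 5P₁ → 13P₁ - 3P₂ = 223.
Market 2: 11P₂ - 3P₁ = 399.
Eliminating P₂: 11×(1) + 3×(2) gives 134P₁ = 3650, so P₁ = 1825/67.
Back-substitute into (2): P₂ = (399 + 3×1825/67) / 11 = 2928/67.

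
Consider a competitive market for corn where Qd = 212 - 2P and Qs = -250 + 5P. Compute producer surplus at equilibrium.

Producer surplus = 640

Equilibrium: 212 - 2P = -250 + 5P gives P* = 66, Q* = 80.
Supply starts at P = 50 (where Qs = 0).
PS = ½(66 − 50)(80) = 640.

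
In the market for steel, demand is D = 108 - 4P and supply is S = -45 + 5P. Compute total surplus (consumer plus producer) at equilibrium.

Equilibrium: 108 - 4P = -45 + 5P gives P* = 17, Q* = 40.
Demand choke price: P = 27; supply starts at P = 9.
CS = ½(27 − 17)(40) = 200; PS = ½(17 − 9)(40) = 160.

Total surplus = 360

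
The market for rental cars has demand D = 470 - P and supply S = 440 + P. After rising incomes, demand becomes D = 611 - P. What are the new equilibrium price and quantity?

P' = 85.5, Q' = 525.5

Original equilibrium: P* = 15, Q* = 455.
New equilibrium: 611 - P = 440 + P, so 171 = 2P and P' = 85.5; Q' = 611 − 1(85.5) = 525.5.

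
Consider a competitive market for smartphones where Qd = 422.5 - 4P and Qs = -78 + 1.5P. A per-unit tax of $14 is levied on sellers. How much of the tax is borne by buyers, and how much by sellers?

Buyers bear 42/11, sellers bear 112/11

Pre-tax equilibrium: P* = 91, Q* = 58.5.
Tax on sellers shifts supply to Qs = -78 + 1.5(P − 14) = -99 + 1.5P.
422.5 - 4P = -99 + 1.5P gives buyer price Pb = 1043/11; sellers receive Ps = 1043/11 − 14 = 889/11.
New quantity: Q = 422.5 − 4(1043/11) = 951/22.
Buyer burden = 1043/11 − 91 = 42/11; seller burden = 91 − 889/11 = 112/11.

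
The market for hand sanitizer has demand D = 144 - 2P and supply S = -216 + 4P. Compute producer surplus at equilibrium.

Equilibrium: 144 - 2P = -216 + 4P gives P* = 60, Q* = 24.
Supply starts at P = 54 (where S = 0).
PS = ½(60 − 54)(24) = 72.

Producer surplus = 72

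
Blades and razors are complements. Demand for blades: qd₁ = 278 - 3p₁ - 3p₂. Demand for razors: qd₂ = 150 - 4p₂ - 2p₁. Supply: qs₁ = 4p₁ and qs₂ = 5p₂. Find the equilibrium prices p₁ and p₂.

Market 1: 278 - 3p₁ - 3p₂ = 4p₁ → 7p₁ + 3p₂ = 278.
Market 2: 9p₂ + 2p₁ = 150.
Eliminating p₂: 9×(1) − 3×(2) gives 57p₁ = 2052, so p₁ = 36.
Back-substitute into (2): p₂ = (150 − 2×36) / 9 = 26/3.

p₁ = 36, p₂ = 26/3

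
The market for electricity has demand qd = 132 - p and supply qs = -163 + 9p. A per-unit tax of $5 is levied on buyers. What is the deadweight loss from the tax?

Deadweight loss = 11.25

Pre-tax equilibrium: p* = 29.5, q* = 102.5.
Tax on buyers shifts demand to qd = 132 − 1(p + 5) = 127 - p.
127 - p = -163 + 9p gives seller price ps = 29; buyers pay pb = 29 + 5 = 34.
New quantity: q = 132 − 1(34) = 98.
DWL = ½ × 5 × (102.5 − 98) = 11.25.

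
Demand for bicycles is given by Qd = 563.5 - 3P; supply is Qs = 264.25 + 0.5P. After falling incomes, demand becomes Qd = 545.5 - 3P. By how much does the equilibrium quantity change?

Original equilibrium: P* = 85.5, Q* = 307.
New equilibrium: 545.5 - 3P = 264.25 + 0.5P, so 281.25 = 3.5P and P' = 1125/14; Q' = 545.5 − 3(1125/14) = 2131/7.
Change in quantity: 2131/7 − 307 = -18/7.

ΔQ = -18/7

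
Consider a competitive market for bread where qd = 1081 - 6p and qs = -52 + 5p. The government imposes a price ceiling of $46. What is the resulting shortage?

Equilibrium price would be p* = 103, so the ceiling at 46 binds.
At p = 46: qd = 1081 − 6(46) = 805, qs = -52 + 5(46) = 178.
Shortage = 805 − 178 = 627.

Shortage = 627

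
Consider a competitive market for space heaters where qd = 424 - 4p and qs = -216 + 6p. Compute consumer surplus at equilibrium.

Consumer surplus = 3528

Equilibrium: 424 - 4p = -216 + 6p gives p* = 64, q* = 168.
Demand choke price (qd = 0): p = 106.
CS = ½(106 − 64)(168) = 3528.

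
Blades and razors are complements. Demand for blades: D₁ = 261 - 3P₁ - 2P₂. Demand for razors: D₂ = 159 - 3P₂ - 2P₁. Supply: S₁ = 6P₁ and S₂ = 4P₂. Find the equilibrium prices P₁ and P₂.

P₁ = 1509/59, P₂ = 909/59

Market 1: 261 - 3P₁ - 2P₂ = 6P₁ → 9P₁ + 2P₂ = 261.
Market 2: 7P₂ + 2P₁ = 159.
Eliminating P₂: 7×(1) − 2×(2) gives 59P₁ = 1509, so P₁ = 1509/59.
Back-substitute into (2): P₂ = (159 − 2×1509/59) / 7 = 909/59.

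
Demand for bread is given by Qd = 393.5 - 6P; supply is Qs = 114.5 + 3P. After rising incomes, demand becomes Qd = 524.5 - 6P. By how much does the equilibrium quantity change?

Original equilibrium: P* = 31, Q* = 207.5.
New equilibrium: 524.5 - 6P = 114.5 + 3P, so 410 = 9P and P' = 410/9; Q' = 524.5 − 6(410/9) = 1507/6.
Change in quantity: 1507/6 − 207.5 = 131/3.

ΔQ = 131/3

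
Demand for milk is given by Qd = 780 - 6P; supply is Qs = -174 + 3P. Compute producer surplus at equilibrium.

Producer surplus = 3456

Equilibrium: 780 - 6P = -174 + 3P gives P* = 106, Q* = 144.
Supply starts at P = 58 (where Qs = 0).
PS = ½(106 − 58)(144) = 3456.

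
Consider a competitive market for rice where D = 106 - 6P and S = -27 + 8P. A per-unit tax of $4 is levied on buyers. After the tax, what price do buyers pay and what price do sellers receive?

Buyers pay 165/14, sellers receive 109/14

Pre-tax equilibrium: P* = 9.5, Q* = 49.
Tax on buyers shifts demand to D = 106 − 6(P + 4) = 82 - 6P.
82 - 6P = -27 + 8P gives seller price Ps = 109/14; buyers pay Pb = 109/14 + 4 = 165/14.
New quantity: Q = 106 − 6(165/14) = 247/7.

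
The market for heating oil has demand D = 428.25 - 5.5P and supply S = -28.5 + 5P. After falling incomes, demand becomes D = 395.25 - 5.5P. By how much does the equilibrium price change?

ΔP = -22/7

Original equilibrium: P* = 43.5, Q* = 189.
New equilibrium: 395.25 - 5.5P = -28.5 + 5P, so 423.75 = 10.5P and P' = 565/14; Q' = 395.25 − 5.5(565/14) = 1213/7.
Change in price: 565/14 − 43.5 = -22/7.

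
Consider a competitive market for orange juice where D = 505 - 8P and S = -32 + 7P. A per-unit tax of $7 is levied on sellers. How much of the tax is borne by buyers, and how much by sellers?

Pre-tax equilibrium: P* = 35.8, Q* = 218.6.
Tax on sellers shifts supply to S = -32 + 7(P − 7) = -81 + 7P.
505 - 8P = -81 + 7P gives buyer price Pb = 586/15; sellers receive Ps = 586/15 − 7 = 481/15.
New quantity: Q = 505 − 8(586/15) = 2887/15.
Buyer burden = 586/15 − 35.8 = 49/15; seller burden = 35.8 − 481/15 = 56/15.

Buyers bear 49/15, sellers bear 56/15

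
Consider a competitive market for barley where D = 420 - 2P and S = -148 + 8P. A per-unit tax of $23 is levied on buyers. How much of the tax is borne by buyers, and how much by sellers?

Pre-tax equilibrium: P* = 56.8, Q* = 306.4.
Tax on buyers shifts demand to D = 420 − 2(P + 23) = 374 - 2P.
374 - 2P = -148 + 8P gives seller price Ps = 52.2; buyers pay Pb = 52.2 + 23 = 75.2.
New quantity: Q = 420 − 2(75.2) = 269.6.
Buyer burden = 75.2 − 56.8 = 18.4; seller burden = 56.8 − 52.2 = 4.6.

Buyers bear $18.4, sellers bear $4.6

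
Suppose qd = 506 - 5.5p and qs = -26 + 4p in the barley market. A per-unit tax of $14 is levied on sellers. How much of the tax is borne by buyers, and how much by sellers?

Buyers bear 112/19, sellers bear 154/19

Pre-tax equilibrium: p* = 56, q* = 198.
Tax on sellers shifts supply to qs = -26 + 4(p − 14) = -82 + 4p.
506 - 5.5p = -82 + 4p gives buyer price pb = 1176/19; sellers receive ps = 1176/19 − 14 = 910/19.
New quantity: q = 506 − 5.5(1176/19) = 3146/19.
Buyer burden = 1176/19 − 56 = 112/19; seller burden = 56 − 910/19 = 154/19.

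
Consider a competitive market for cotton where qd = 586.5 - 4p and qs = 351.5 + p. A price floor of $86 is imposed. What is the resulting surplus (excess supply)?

Equilibrium price would be p* = 47, so the floor at 86 binds.
At p = 86: qd = 242.5, qs = 437.5.
Surplus = 437.5 − 242.5 = 195.

Surplus = 195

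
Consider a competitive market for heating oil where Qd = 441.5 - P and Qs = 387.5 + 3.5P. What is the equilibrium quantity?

Set Qd = Qs: 441.5 - P = 387.5 + 3.5P.
54 = 4.5P, so P* = 12.
Q* = 441.5 − 1(12) = 429.5.

Q* = 429.5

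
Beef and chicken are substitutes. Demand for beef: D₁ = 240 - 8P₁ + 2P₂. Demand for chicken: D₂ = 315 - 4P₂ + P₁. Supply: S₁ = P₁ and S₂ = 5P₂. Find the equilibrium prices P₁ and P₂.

Market 1: 240 - 8P₁ + 2P₂ = P₁ → 9P₁ - 2P₂ = 240.
Market 2: 9P₂ - P₁ = 315.
Eliminating P₂: 9×(1) + 2×(2) gives 79P₁ = 2790, so P₁ = 2790/79.
Back-substitute into (2): P₂ = (315 + 1×2790/79) / 9 = 3075/79.

P₁ = 2790/79, P₂ = 3075/79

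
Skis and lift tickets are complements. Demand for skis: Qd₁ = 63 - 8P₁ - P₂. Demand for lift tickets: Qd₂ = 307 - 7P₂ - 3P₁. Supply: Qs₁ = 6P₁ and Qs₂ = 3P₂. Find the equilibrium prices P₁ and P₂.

P₁ = 323/137, P₂ = 4109/137

Market 1: 63 - 8P₁ - P₂ = 6P₁ → 14P₁ + P₂ = 63.
Market 2: 10P₂ + 3P₁ = 307.
Eliminating P₂: 10×(1) − 1×(2) gives 137P₁ = 323, so P₁ = 323/137.
Back-substitute into (2): P₂ = (307 − 3×323/137) / 10 = 4109/137.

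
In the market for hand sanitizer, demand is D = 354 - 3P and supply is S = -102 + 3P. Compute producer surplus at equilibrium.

Producer surplus = 2646

Equilibrium: 354 - 3P = -102 + 3P gives P* = 76, Q* = 126.
Supply starts at P = 34 (where S = 0).
PS = ½(76 − 34)(126) = 2646.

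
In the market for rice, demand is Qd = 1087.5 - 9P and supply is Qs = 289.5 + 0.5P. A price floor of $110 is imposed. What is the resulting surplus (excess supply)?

Equilibrium price would be P* = 84, so the floor at 110 binds.
At P = 110: Qd = 97.5, Qs = 344.5.
Surplus = 344.5 − 97.5 = 247.

Surplus = 247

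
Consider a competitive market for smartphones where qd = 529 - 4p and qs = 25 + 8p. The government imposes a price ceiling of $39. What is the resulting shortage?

Equilibrium price would be p* = 42, so the ceiling at 39 binds.
At p = 39: qd = 529 − 4(39) = 373, qs = 25 + 8(39) = 337.
Shortage = 373 − 337 = 36.

Shortage = 36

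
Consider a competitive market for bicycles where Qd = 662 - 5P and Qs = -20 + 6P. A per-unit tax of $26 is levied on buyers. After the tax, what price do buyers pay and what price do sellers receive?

Buyers pay 838/11, sellers receive 552/11

Pre-tax equilibrium: P* = 62, Q* = 352.
Tax on buyers shifts demand to Qd = 662 − 5(P + 26) = 532 - 5P.
532 - 5P = -20 + 6P gives seller price Ps = 552/11; buyers pay Pb = 552/11 + 26 = 838/11.
New quantity: Q = 662 − 5(838/11) = 3092/11.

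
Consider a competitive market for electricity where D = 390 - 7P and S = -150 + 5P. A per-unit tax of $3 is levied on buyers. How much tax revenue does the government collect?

Pre-tax equilibrium: P* = 45, Q* = 75.
Tax on buyers shifts demand to D = 390 − 7(P + 3) = 369 - 7P.
369 - 7P = -150 + 5P gives seller price Ps = 43.25; buyers pay Pb = 43.25 + 3 = 46.25.
New quantity: Q = 390 − 7(46.25) = 66.25.
Revenue = 3 × 66.25 = 198.75.

Tax revenue = 198.75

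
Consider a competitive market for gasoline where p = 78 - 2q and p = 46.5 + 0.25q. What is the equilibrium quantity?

q* = 14

Set the two price expressions equal: 78 - 2q = 46.5 + 0.25q.
31.5 = 2.25q, so q* = 14.
p* = 78 − (2)(14) = 50.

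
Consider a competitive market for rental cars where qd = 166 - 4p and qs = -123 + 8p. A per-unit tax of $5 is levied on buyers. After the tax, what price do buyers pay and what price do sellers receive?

Pre-tax equilibrium: p* = 289/12, q* = 209/3.
Tax on buyers shifts demand to qd = 166 − 4(p + 5) = 146 - 4p.
146 - 4p = -123 + 8p gives seller price ps = 269/12; buyers pay pb = 269/12 + 5 = 329/12.
New quantity: q = 166 − 4(329/12) = 169/3.

Buyers pay 329/12, sellers receive 269/12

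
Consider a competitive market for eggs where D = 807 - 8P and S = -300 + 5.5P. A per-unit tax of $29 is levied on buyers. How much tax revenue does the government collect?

Tax revenue = 44225/27

Pre-tax equilibrium: P* = 82, Q* = 151.
Tax on buyers shifts demand to D = 807 − 8(P + 29) = 575 - 8P.
575 - 8P = -300 + 5.5P gives seller price Ps = 1750/27; buyers pay Pb = 1750/27 + 29 = 2533/27.
New quantity: Q = 807 − 8(2533/27) = 1525/27.
Revenue = 29 × 1525/27 = 44225/27.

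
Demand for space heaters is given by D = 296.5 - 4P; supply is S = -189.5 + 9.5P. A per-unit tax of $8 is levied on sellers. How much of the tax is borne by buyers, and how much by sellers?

Buyers bear 152/27, sellers bear 64/27

Pre-tax equilibrium: P* = 36, Q* = 152.5.
Tax on sellers shifts supply to S = -189.5 + 9.5(P − 8) = -265.5 + 9.5P.
296.5 - 4P = -265.5 + 9.5P gives buyer price Pb = 1124/27; sellers receive Ps = 1124/27 − 8 = 908/27.
New quantity: Q = 296.5 − 4(1124/27) = 7019/54.
Buyer burden = 1124/27 − 36 = 152/27; seller burden = 36 − 908/27 = 64/27.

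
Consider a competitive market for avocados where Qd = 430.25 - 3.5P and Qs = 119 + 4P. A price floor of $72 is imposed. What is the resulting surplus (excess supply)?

Surplus = 228.75

Equilibrium price would be P* = 41.5, so the floor at 72 binds.
At P = 72: Qd = 178.25, Qs = 407.
Surplus = 407 − 178.25 = 228.75.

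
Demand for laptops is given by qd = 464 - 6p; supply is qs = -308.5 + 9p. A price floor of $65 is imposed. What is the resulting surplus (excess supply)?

Surplus = 202.5

Equilibrium price would be p* = 51.5, so the floor at 65 binds.
At p = 65: qd = 74, qs = 276.5.
Surplus = 276.5 − 74 = 202.5.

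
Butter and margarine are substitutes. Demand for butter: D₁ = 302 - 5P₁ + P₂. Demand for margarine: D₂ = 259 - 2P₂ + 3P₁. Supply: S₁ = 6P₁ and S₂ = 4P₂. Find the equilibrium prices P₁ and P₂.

Market 1: 302 - 5P₁ + P₂ = 6P₁ → 11P₁ - P₂ = 302.
Market 2: 6P₂ - 3P₁ = 259.
Eliminating P₂: 6×(1) + 1×(2) gives 63P₁ = 2071, so P₁ = 2071/63.
Back-substitute into (2): P₂ = (259 + 3×2071/63) / 6 = 3755/63.

P₁ = 2071/63, P₂ = 3755/63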